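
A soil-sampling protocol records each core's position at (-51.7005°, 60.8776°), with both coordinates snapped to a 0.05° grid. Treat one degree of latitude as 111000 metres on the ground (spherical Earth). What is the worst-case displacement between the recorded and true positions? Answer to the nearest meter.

With a 0.05° grid the true value lies within half a step, ±0.05°/2 = ±0.025°, of the stored one.
N–S: 0.025° × 111000 m/° = 2775 m.
East–west component at 51.7005°: 0.025° × 111000 × cos 51.7005° ≈ 0.025 × 68794.7 ≈ 1719.87 m.
Combining orthogonally: (2775² + 1719.87²)^½ ≈ 3264.75 m.

3265 meters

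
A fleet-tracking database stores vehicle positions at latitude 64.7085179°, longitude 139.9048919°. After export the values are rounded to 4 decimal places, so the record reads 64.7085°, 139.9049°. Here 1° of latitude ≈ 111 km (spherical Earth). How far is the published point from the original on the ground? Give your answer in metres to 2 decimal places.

The latitude changed by +0.0000179° and the longitude by -0.0000081°.
N–S: 0.0000179° × 111000 m/° = 1.9869 m.
East–west at this latitude: -0.0000081° × 111000 × cos 64.7085° ≈ -0.0000081 × 47421.8 = -0.384117 m.
Combined displacement = (1.9869² + 0.384117²)^½ ≈ 2.02369 m.

2.02 metres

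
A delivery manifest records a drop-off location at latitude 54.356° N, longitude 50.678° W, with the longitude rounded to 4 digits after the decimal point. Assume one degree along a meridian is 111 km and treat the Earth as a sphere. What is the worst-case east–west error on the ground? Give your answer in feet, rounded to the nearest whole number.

11 feet

Rounding to 4 decimal places leaves the longitude within ±5e-05° of the true value.
One degree of longitude at 54.356° is 111000 × cos 54.356° ≈ 111000 × 0.5827 = 64684.9 m.
Maximum E–W displacement: 5e-05 × 64684.9 = 3.23425 m.
Converting: 3.23425 m × 3.2808 ft/m ≈ 10.611 ft.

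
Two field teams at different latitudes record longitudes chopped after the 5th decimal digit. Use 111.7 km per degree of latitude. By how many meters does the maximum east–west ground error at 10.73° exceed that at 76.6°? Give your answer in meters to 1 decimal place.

0.8 meters

Truncating at 5 decimal places can drop up to a full unit in the last place, so the longitude may be off by as much as 1e-05°.
At 10.73°: 1e-05° × 111700 × cos 10.73° = 1e-05 × 111700 × 0.9825 ≈ 1.0975 m.
At 76.6°: 1e-05° × 111700 × cos 76.6° = 1e-05 × 111700 × 0.2317 ≈ 0.25886 m.
So the lower-latitude error exceeds the higher by 1.0975 − 0.25886 = 0.83861 m.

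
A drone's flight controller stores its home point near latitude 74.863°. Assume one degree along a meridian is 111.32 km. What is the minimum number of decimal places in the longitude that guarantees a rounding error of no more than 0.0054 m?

7 decimal places

At 74.863° one degree of longitude covers 111320 × cos 74.863° ≈ 111320 × 0.2611 ≈ 29068.8 m.
N decimal places → at most half a unit in the last place, 0.5 × 10⁻ᴺ° = 29068.8/2 × 10⁻ᴺ m.
Setting 14534.4 × 10⁻ᴺ ≤ 0.0054 gives 10ᴺ ≥ 2.692e+06, i.e. N ≥ 6.43.
N = 6 would give 0.0145 m (too coarse); N = 7 gives 0.00145 m ≤ 0.0054 m.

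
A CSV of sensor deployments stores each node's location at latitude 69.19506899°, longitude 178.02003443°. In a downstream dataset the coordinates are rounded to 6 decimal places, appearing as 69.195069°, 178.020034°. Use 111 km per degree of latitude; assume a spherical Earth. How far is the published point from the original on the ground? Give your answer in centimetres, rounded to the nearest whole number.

Δlat = 69.19506899 − 69.195069 = -0.00000001°; Δlon = 178.02003443 − 178.020034 = +0.00000043°.
North–south shift: -0.00000001 × 111000 = -0.00111 m.
E–W at 69.1951°: 0.00000043° × 111000 × cos 69.1951° = 0.00000043 × 111000 × 0.3552 ≈ 0.0169531 m.
Distance: √(0.00111² + 0.0169531²) ≈ 0.0169894 m.
That is 0.0169894 m = 1.6989 cm.

2 centimetres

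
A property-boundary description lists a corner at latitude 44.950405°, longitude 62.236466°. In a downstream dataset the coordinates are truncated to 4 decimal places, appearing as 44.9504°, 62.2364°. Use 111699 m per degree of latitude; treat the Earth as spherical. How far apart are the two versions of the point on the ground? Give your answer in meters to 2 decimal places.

Δlat = 44.950405 − 44.9504 = +0.000005°; Δlon = 62.236466 − 62.2364 = +0.000066°.
N–S: 0.000005° × 111699 m/° = 0.558495 m.
East–west at this latitude: 0.000066° × 111699 × cos 44.9504° ≈ 0.000066 × 79051.5 = 5.2174 m.
Hypotenuse of the two orthogonal shifts: √(0.558495² + 5.2174²) = 5.2472 m.

5.25 meters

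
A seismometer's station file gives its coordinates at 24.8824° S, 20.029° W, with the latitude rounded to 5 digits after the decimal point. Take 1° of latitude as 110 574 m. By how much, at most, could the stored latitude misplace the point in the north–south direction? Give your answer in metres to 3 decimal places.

0.553 metres

Rounding to 5 decimal places leaves the latitude within ±5e-06° of the true value.
North–south distance: 5e-06° × 110574 m/° = 0.55287 m.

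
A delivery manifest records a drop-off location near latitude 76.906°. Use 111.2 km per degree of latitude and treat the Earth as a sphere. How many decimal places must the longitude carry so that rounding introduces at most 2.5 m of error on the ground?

4 decimal places

At 76.906° one degree of longitude covers 111200 × cos 76.906° ≈ 111200 × 0.2265 ≈ 25192.3 m.
Rounding to N decimal places gives at most 0.5 × 10⁻ᴺ degrees of error, i.e. 0.5 × 10⁻ᴺ × 25192.3 m.
Need 0.5 × 25192.3 × 10⁻ᴺ ≤ 2.5 → 10⁻ᴺ ≤ 1.985e-04, so N ≥ 3.70.
N = 3 would give 12.6 m (too coarse); N = 4 gives 1.26 m ≤ 2.5 m.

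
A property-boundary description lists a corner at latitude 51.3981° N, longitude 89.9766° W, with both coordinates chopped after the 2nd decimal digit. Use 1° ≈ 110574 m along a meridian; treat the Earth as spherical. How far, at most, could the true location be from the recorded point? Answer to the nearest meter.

1303 meters

Truncating at 2 decimal places can drop up to a full unit in the last place, so each coordinate may be off by as much as 0.01°.
Latitude error → 0.01 × 110574 = 1105.74 m along the meridian.
Longitude error → 0.01 × 110574 × cos 51.3981° = 0.01 × 110574 × 0.6239 ≈ 689.877 m.
Worst case both components are at the extreme and orthogonal: √(1105.74² + 689.877²) ≈ 1303.3 m.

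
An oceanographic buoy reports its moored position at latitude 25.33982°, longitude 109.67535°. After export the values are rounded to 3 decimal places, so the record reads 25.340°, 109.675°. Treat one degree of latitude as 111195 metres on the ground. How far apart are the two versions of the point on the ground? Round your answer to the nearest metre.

Δlat = 25.33982 − 25.340 = -0.00018°; Δlon = 109.67535 − 109.675 = +0.00035°.
North–south shift: -0.00018 × 111195 = -20.0151 m.
E–W at 25.34°: 0.00035° × 111195 × cos 25.34° = 0.00035 × 111195 × 0.9038 ≈ 35.1737 m.
Hypotenuse of the two orthogonal shifts: √(20.0151² + 35.1737²) = 40.4697 m.

40 metres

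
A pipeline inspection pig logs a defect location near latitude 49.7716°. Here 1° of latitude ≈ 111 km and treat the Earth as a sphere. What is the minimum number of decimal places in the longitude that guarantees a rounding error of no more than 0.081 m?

6 decimal places

At 49.7716° one degree of longitude covers 111000 × cos 49.7716° ≈ 111000 × 0.6458 ≈ 71687.8 m.
N decimal places → at most half a unit in the last place, 0.5 × 10⁻ᴺ° = 71687.8/2 × 10⁻ᴺ m.
Setting 35843.9 × 10⁻ᴺ ≤ 0.081 gives 10ᴺ ≥ 4.425e+05, i.e. N ≥ 5.65.
At 5 places the error can reach 0.358 m, but 6 places keeps it to 0.0358 m.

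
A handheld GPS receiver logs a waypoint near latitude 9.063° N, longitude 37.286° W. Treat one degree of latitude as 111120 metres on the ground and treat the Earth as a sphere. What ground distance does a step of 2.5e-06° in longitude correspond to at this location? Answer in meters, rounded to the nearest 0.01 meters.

At 9.063° a degree of longitude is 111120 × cos 9.063° ≈ 109733 m, so 2.5e-06° corresponds to 0.274332 m.

0.27 meters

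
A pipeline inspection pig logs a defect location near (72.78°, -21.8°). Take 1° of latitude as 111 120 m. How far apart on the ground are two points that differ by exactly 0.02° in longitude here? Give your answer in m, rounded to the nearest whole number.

At 72.78° a degree of longitude is 111120 × cos 72.78° ≈ 32896.1 m, so 0.02° corresponds to 657.923 m.

658 m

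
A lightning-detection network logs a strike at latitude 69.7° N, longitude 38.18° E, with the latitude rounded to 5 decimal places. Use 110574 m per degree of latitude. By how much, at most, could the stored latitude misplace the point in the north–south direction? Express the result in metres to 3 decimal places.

0.553 metres

Rounding to 5 decimal places leaves the latitude within ±5e-06° of the true value.
So the N–S error is at most 5e-06 × 110574 = 0.55287 m.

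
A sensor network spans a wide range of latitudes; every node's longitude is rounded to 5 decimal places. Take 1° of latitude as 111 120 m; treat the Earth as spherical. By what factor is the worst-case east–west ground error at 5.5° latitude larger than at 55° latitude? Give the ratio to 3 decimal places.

Rounding to 5 decimal places leaves the longitude within ±5e-06° of the true value.
At 5.5°: 5e-06° × 111120 × cos 5.5° = 5e-06 × 111120 × 0.9954 ≈ 0.55304 m.
At 55°: 5e-06° × 111120 × cos 55° = 5e-06 × 111120 × 0.5736 ≈ 0.31868 m.
The ratio reduces to cos 5.5° / cos 55° = 0.9954/0.5736 ≈ 1.7354.

1.735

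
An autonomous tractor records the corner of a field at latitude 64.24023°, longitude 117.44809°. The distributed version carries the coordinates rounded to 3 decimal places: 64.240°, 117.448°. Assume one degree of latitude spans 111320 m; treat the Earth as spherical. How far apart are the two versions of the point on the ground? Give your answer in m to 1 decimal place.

The latitude changed by +0.00023° and the longitude by +0.00009°.
North–south shift: 0.00023 × 111320 = 25.6036 m.
E–W at 64.24°: 0.00009° × 111320 × cos 64.24° = 0.00009 × 111320 × 0.4346 ≈ 4.3542 m.
Combined displacement = (25.6036² + 4.3542²)^½ ≈ 25.9712 m.

26.0 m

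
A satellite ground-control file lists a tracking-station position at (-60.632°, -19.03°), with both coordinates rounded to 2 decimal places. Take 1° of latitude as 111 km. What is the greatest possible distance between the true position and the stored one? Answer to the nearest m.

Rounding to 2 decimal places leaves each coordinate within ±0.005° of the true value.
Latitude error → 0.005 × 111000 = 555 m along the meridian.
Longitude error → 0.005 × 111000 × cos 60.632° = 0.005 × 111000 × 0.4904 ≈ 272.181 m.
Worst case both components are at the extreme and orthogonal: √(555² + 272.181²) ≈ 618.149 m.

618 m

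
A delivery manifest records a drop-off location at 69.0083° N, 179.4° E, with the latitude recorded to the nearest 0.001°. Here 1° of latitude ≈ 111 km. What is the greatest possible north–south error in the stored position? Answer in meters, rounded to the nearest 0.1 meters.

55.5 meters

Rounding to 3 decimal places leaves the latitude within ±0.0005° of the true value.
Along the meridian that is 0.0005° × 111000 m/° = 55.5 m.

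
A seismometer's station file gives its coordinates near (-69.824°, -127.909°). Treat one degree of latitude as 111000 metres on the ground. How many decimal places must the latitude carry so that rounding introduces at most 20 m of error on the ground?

One degree of latitude covers 111000 m.
With N decimal places the half-ulp bound is 0.5·10⁻ᴺ°, or 0.5·10⁻ᴺ × 111000 m on the ground.
Setting 55500 × 10⁻ᴺ ≤ 20 gives 10ᴺ ≥ 2775, i.e. N ≥ 3.44.
N = 3 would give 55.5 m (too coarse); N = 4 gives 5.55 m ≤ 20 m.

4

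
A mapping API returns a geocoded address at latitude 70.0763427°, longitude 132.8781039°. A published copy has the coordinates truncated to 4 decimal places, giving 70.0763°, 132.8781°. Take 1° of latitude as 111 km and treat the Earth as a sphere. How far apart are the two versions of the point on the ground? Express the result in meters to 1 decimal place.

The latitude changed by +0.0000427° and the longitude by +0.0000039°.
North–south shift: 0.0000427 × 111000 = 4.7397 m.
E–W at 70.0763°: 0.0000039° × 111000 × cos 70.0763° = 0.0000039 × 111000 × 0.3408 ≈ 0.147519 m.
Distance: √(4.7397² + 0.147519²) ≈ 4.742 m.

4.7 meters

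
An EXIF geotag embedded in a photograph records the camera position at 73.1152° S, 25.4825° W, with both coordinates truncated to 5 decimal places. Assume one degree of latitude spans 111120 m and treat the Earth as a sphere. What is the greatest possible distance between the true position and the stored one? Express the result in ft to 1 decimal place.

Truncating at 5 decimal places can drop up to a full unit in the last place, so each coordinate may be off by as much as 1e-05°.
N–S: 1e-05° × 111120 m/° = 1.1112 m.
East–west component at 73.1152°: 1e-05° × 111120 × cos 73.1152° ≈ 1e-05 × 32274.6 ≈ 0.322746 m.
Worst case both components are at the extreme and orthogonal: √(1.1112² + 0.322746²) ≈ 1.15712 m.
In feet: 1.15712 m ÷ 0.3048 ≈ 3.7963 ft.

3.8 ft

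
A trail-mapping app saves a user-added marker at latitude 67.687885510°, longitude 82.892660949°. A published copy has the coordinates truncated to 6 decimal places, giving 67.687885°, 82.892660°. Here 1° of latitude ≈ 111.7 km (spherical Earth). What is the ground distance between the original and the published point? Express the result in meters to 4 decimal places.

The latitude changed by +0.000000510° and the longitude by +0.000000949°.
North–south shift: 0.000000510 × 111700 = 0.056967 m.
East–west at this latitude: 0.000000949° × 111700 × cos 67.6879° ≈ 0.000000949 × 42407.1 = 0.0402443 m.
Distance: √(0.056967² + 0.0402443²) ≈ 0.0697484 m.

0.0697 meters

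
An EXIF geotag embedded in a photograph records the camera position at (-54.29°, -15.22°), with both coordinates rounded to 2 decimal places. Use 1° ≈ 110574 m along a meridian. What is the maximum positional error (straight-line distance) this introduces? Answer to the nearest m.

640 m

Rounding to 2 decimal places leaves each coordinate within ±0.005° of the true value.
Latitude error → 0.005 × 110574 = 552.87 m along the meridian.
E–W at 54.29°: 0.005° × 110574 × cos 54.29° = 0.005 × 110574 × 0.5837 ≈ 322.701 m.
The two errors are perpendicular, so the maximum displacement is √(552.87² + 322.701²) ≈ 640.157 m.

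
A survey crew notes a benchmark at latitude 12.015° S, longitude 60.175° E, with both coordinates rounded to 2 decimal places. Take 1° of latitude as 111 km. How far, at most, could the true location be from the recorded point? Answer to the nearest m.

Rounding to 2 decimal places leaves each coordinate within ±0.005° of the true value.
Latitude error → 0.005 × 111000 = 555 m along the meridian.
Longitude error → 0.005 × 111000 × cos 12.015° = 0.005 × 111000 × 0.9781 ≈ 542.842 m.
Worst case both components are at the extreme and orthogonal: √(555² + 542.842²) ≈ 776.339 m.

776 m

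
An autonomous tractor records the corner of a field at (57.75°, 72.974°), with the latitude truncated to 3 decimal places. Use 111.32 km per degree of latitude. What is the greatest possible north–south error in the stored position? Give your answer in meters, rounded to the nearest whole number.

111 meters

Truncating at 3 decimal places can drop up to a full unit in the last place, so the latitude may be off by as much as 0.001°.
So the N–S error is at most 0.001 × 111320 = 111.32 m.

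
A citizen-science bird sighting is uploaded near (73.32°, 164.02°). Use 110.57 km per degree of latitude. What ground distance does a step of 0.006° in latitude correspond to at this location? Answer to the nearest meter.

663 meters

Along a meridian 0.006° is 0.006 × 110570 = 663.42 m.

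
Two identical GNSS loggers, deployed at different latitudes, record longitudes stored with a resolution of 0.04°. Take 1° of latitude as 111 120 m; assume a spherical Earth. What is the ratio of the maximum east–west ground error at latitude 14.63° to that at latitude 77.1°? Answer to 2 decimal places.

With a 0.04° grid the true value lies within half a step, ±0.04°/2 = ±0.02°, of the stored one.
At 14.63°: 0.02° × 111120 × cos 14.63° = 0.02 × 111120 × 0.9676 ≈ 2150.3 m.
At 77.1°: 0.02° × 111120 × cos 77.1° = 0.02 × 111120 × 0.2233 ≈ 496.15 m.
The ratio reduces to cos 14.63° / cos 77.1° = 0.9676/0.2233 ≈ 4.3340.

4.33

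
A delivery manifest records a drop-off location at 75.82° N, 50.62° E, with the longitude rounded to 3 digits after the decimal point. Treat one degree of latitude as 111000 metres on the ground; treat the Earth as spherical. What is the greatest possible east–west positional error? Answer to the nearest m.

Rounding to 3 decimal places leaves the longitude within ±0.0005° of the true value.
One degree of longitude at 75.82° is 111000 × cos 75.82° ≈ 111000 × 0.2450 = 27191.6 m.
East–west error: 0.0005° × 27191.6 m/° ≈ 13.5958 m.

14 m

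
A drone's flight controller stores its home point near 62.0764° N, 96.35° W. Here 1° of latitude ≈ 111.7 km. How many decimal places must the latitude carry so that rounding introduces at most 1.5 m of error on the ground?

5 decimal places

One degree of latitude covers 111700 m.
Rounding to N decimal places gives at most 0.5 × 10⁻ᴺ degrees of error, i.e. 0.5 × 10⁻ᴺ × 111700 m.
Setting 55850 × 10⁻ᴺ ≤ 1.5 gives 10ᴺ ≥ 3.723e+04, i.e. N ≥ 4.57.
So 5 decimal places suffice (0.558 m); 4 would allow up to 5.58 m.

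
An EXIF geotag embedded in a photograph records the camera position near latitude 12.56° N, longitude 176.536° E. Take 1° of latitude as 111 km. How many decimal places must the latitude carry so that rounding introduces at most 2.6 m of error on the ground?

5 decimal places

One degree of latitude covers 111000 m.
N decimal places → at most half a unit in the last place, 0.5 × 10⁻ᴺ° = 111000/2 × 10⁻ᴺ m.
Need 0.5 × 111000 × 10⁻ᴺ ≤ 2.6 → 10⁻ᴺ ≤ 4.685e-05, so N ≥ 4.33.
N = 4 would give 5.55 m (too coarse); N = 5 gives 0.555 m ≤ 2.6 m.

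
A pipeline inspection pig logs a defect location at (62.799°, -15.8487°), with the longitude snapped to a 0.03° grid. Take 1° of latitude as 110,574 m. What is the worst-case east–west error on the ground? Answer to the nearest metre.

758 metres

With a 0.03° grid the true value lies within half a step, ±0.03°/2 = ±0.015°, of the stored one.
Parallels shrink by cos φ, so at 62.799° a degree of longitude is 110574 × 0.4571 ≈ 50544.9 m.
East–west error: 0.015° × 50544.9 m/° ≈ 758.173 m.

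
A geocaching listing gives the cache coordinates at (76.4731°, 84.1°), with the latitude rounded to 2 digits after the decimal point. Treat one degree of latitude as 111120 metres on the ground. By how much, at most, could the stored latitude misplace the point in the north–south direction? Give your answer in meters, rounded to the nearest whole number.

Rounding to 2 decimal places leaves the latitude within ±0.005° of the true value.
North–south distance: 0.005° × 111120 m/° = 555.6 m.

556 meters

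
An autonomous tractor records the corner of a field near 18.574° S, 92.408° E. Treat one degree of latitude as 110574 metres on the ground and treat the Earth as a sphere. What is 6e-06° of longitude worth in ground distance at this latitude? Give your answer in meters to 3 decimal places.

One degree of longitude here spans 110574 × cos 18.574° = 110574 × 0.9479 ≈ 104815 m; 6e-06° of that is 0.628887 m.

0.629 meters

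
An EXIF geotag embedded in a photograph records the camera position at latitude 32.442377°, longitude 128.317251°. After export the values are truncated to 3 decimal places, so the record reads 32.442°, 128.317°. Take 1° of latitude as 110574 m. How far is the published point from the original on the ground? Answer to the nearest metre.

48 metres

The latitude changed by +0.000377° and the longitude by +0.000251°.
N–S: 0.000377° × 110574 m/° = 41.6864 m.
East–west at this latitude: 0.000251° × 110574 × cos 32.442° ≈ 0.000251 × 93317.3 = 23.4226 m.
Distance: √(41.6864² + 23.4226²) ≈ 47.8161 m.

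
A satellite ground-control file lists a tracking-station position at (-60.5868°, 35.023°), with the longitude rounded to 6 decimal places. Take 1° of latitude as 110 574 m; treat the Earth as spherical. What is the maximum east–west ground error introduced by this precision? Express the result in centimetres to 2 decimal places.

Rounding to 6 decimal places leaves the longitude within ±5e-07° of the true value.
Parallels shrink by cos φ, so at 60.5868° a degree of longitude is 110574 × 0.4911 ≈ 54303.4 m.
So at most 5e-07° × 54303.4 ≈ 0.0271517 m east–west.
That is 0.0271517 m = 2.7152 cm.

2.72 centimetres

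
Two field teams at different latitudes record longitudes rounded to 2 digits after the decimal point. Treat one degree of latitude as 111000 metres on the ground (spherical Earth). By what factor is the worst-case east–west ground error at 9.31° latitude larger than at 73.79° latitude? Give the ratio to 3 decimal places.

Rounding to 2 decimal places leaves the longitude within ±0.005° of the true value.
Error at 9.31° = 0.005° × 111000 × cos 9.31° ≈ 555 × 0.9868 = 547.69 m.
Error at 73.79° = 0.005° × 111000 × cos 73.79° ≈ 555 × 0.2792 = 154.93 m.
The ratio reduces to cos 9.31° / cos 73.79° = 0.9868/0.2792 ≈ 3.5350.

3.535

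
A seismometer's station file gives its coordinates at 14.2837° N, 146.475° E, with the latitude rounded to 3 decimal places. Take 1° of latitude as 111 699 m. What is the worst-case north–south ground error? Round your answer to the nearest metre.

Rounding to 3 decimal places leaves the latitude within ±0.0005° of the true value.
So the N–S error is at most 0.0005 × 111699 = 55.8495 m.

56 metres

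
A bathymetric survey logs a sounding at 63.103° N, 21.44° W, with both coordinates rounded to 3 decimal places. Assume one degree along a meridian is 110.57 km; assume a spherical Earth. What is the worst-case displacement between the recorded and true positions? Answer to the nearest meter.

61 meters

Rounding to 3 decimal places leaves each coordinate within ±0.0005° of the true value.
Latitude error → 0.0005 × 110570 = 55.285 m along the meridian.
E–W at 63.103°: 0.0005° × 110570 × cos 63.103° = 0.0005 × 110570 × 0.4524 ≈ 25.0103 m.
The two errors are perpendicular, so the maximum displacement is √(55.285² + 25.0103²) ≈ 60.679 m.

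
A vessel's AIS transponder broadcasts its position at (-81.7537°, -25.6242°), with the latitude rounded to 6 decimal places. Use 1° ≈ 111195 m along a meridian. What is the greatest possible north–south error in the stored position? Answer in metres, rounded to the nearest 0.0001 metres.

Rounding to 6 decimal places leaves the latitude within ±5e-07° of the true value.
So the N–S error is at most 5e-07 × 111195 = 0.0555975 m.

0.0556 metres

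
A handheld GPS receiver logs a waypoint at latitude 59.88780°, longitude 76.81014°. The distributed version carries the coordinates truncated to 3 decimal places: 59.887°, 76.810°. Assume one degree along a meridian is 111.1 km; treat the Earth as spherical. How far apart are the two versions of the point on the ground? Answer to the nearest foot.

293 feet

The latitude changed by +0.00080° and the longitude by +0.00014°.
North–south shift: 0.00080 × 111100 = 88.88 m.
E–W at 59.887°: 0.00014° × 111100 × cos 59.887° = 0.00014 × 111100 × 0.5017 ≈ 7.80355 m.
Distance: √(88.88² + 7.80355²) ≈ 89.2219 m.
Converting: 89.2219 m × 3.2808 ft/m ≈ 292.72 ft.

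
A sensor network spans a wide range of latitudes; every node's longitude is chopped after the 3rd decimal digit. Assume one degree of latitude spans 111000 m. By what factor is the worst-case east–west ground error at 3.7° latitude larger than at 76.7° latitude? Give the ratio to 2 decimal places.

4.34

Truncating at 3 decimal places can drop up to a full unit in the last place, so the longitude may be off by as much as 0.001°.
At 3.7°: 0.001° × 111000 × cos 3.7° = 0.001 × 111000 × 0.9979 ≈ 110.77 m.
Error at 76.7° = 0.001° × 111000 × cos 76.7° ≈ 111 × 0.2300 = 25.536 m.
Ratio: 110.77 / 25.536 = cos 3.7° / cos 76.7° ≈ 4.3378.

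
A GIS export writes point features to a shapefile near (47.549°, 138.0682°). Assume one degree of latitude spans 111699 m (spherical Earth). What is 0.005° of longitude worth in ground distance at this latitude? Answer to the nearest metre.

One degree of longitude here spans 111699 × cos 47.549° = 111699 × 0.6750 ≈ 75392.3 m; 0.005° of that is 376.961 m.

377 metres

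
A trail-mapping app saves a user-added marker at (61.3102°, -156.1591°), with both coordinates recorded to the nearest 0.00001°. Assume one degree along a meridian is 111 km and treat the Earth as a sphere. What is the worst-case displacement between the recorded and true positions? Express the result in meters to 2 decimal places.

0.62 meters

Rounding to 5 decimal places leaves each coordinate within ±5e-06° of the true value.
N–S: 5e-06° × 111000 m/° = 0.555 m.
E–W at 61.3102°: 5e-06° × 111000 × cos 61.3102° = 5e-06 × 111000 × 0.4801 ≈ 0.266437 m.
Worst case both components are at the extreme and orthogonal: √(0.555² + 0.266437²) ≈ 0.615641 m.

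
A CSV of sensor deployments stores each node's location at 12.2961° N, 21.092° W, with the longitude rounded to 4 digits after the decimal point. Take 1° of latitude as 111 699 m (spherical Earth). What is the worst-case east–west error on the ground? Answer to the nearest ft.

Rounding to 4 decimal places leaves the longitude within ±5e-05° of the true value.
One degree of longitude at 12.2961° is 111699 × cos 12.2961° ≈ 111699 × 0.9771 = 109137 m.
Maximum E–W displacement: 5e-05 × 109137 = 5.45683 m.
In feet: 5.45683 m ÷ 0.3048 ≈ 17.903 ft.

18 ft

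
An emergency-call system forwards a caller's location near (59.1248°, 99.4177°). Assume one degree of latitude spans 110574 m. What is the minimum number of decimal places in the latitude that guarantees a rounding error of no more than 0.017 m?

One degree of latitude covers 110574 m.
N decimal places → at most half a unit in the last place, 0.5 × 10⁻ᴺ° = 110574/2 × 10⁻ᴺ m.
Setting 55287 × 10⁻ᴺ ≤ 0.017 gives 10ᴺ ≥ 3.252e+06, i.e. N ≥ 6.51.
N = 6 would give 0.0553 m (too coarse); N = 7 gives 0.00553 m ≤ 0.017 m.

7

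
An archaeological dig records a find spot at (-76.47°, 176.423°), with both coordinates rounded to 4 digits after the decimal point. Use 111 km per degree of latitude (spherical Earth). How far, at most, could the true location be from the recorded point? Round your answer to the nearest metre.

Rounding to 4 decimal places leaves each coordinate within ±5e-05° of the true value.
North–south component: 5e-05° × 111000 = 5.55 m.
Longitude error → 5e-05 × 111000 × cos 76.47° = 5e-05 × 111000 × 0.2340 ≈ 1.29845 m.
Combining orthogonally: (5.55² + 1.29845²)^½ ≈ 5.69987 m.

6 metres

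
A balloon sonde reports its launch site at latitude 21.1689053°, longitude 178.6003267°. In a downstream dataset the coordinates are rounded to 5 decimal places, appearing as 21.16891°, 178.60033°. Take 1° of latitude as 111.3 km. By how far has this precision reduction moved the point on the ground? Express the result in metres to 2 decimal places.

The latitude changed by -0.0000047° and the longitude by -0.0000033°.
North–south shift: -0.0000047 × 111300 = -0.52311 m.
East–west at this latitude: -0.0000033° × 111300 × cos 21.1689° ≈ -0.0000033 × 103789 = -0.342505 m.
Combined displacement = (0.52311² + 0.342505²)^½ ≈ 0.625263 m.

0.63 metres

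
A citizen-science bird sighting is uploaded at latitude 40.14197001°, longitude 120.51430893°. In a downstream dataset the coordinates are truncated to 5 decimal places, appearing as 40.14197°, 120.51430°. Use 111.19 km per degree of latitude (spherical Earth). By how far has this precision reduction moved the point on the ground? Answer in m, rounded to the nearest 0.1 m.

The latitude changed by +0.00000001° and the longitude by +0.00000893°.
North–south shift: 0.00000001 × 111190 = 0.0011119 m.
E–W at 40.142°: 0.00000893° × 111190 × cos 40.142° = 0.00000893 × 111190 × 0.7644 ≈ 0.759042 m.
Combined displacement = (0.0011119² + 0.759042²)^½ ≈ 0.759043 m.

0.8 m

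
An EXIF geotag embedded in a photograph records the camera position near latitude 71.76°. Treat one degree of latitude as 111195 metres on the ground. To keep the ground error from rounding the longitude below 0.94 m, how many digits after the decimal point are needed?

5 decimal places

At 71.76° one degree of longitude covers 111195 × cos 71.76° ≈ 111195 × 0.3130 ≈ 34803.8 m.
With N decimal places the half-ulp bound is 0.5·10⁻ᴺ°, or 0.5·10⁻ᴺ × 34803.8 m on the ground.
Need 0.5 × 34803.8 × 10⁻ᴺ ≤ 0.94 → 10⁻ᴺ ≤ 5.402e-05, so N ≥ 4.27.
N = 4 would give 1.74 m (too coarse); N = 5 gives 0.174 m ≤ 0.94 m.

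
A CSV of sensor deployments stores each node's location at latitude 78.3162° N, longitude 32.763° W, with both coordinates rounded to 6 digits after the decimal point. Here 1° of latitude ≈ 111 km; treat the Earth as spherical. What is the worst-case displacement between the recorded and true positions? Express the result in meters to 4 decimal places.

0.0566 meters

Rounding to 6 decimal places leaves each coordinate within ±5e-07° of the true value.
Latitude error → 5e-07 × 111000 = 0.0555 m along the meridian.
Longitude error → 5e-07 × 111000 × cos 78.3162° = 5e-07 × 111000 × 0.2025 ≈ 0.0112393 m.
The two errors are perpendicular, so the maximum displacement is √(0.0555² + 0.0112393²) ≈ 0.0566266 m.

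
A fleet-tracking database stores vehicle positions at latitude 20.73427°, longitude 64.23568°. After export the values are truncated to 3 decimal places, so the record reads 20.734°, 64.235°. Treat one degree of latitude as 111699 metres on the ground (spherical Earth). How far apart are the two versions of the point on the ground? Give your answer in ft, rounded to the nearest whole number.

253 ft

Δlat = 20.73427 − 20.734 = +0.00027°; Δlon = 64.23568 − 64.235 = +0.00068°.
N–S: 0.00027° × 111699 m/° = 30.1587 m.
E–W at 20.734°: 0.00068° × 111699 × cos 20.734° = 0.00068 × 111699 × 0.9352 ≈ 71.036 m.
Hypotenuse of the two orthogonal shifts: √(30.1587² + 71.036²) = 77.1729 m.
In feet: 77.1729 m ÷ 0.3048 ≈ 253.19 ft.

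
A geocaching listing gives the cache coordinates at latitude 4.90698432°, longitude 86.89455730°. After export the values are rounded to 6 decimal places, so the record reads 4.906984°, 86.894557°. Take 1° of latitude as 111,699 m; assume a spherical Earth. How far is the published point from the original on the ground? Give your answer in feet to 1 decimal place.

0.2 feet

The latitude changed by +0.00000032° and the longitude by +0.00000030°.
North–south shift: 0.00000032 × 111699 = 0.0357437 m.
E–W at 4.90698°: 0.00000030° × 111699 × cos 4.90698° = 0.00000030 × 111699 × 0.9963 ≈ 0.0333869 m.
Distance: √(0.0357437² + 0.0333869²) ≈ 0.0489111 m.
In feet: 0.0489111 m ÷ 0.3048 ≈ 0.16047 ft.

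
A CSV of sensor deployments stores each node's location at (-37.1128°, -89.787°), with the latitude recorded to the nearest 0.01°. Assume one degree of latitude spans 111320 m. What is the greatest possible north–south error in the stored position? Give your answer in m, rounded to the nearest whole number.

Rounding to 2 decimal places leaves the latitude within ±0.005° of the true value.
So the N–S error is at most 0.005 × 111320 = 556.6 m.

557 m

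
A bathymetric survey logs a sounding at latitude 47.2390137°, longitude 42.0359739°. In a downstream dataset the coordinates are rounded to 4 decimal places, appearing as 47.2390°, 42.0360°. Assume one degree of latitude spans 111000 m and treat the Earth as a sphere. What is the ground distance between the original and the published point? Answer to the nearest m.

2 m

The latitude changed by +0.0000137° and the longitude by -0.0000261°.
North–south shift: 0.0000137 × 111000 = 1.5207 m.
East–west at this latitude: -0.0000261° × 111000 × cos 47.239° ≈ -0.0000261 × 75362.5 = -1.96696 m.
Hypotenuse of the two orthogonal shifts: √(1.5207² + 1.96696²) = 2.48626 m.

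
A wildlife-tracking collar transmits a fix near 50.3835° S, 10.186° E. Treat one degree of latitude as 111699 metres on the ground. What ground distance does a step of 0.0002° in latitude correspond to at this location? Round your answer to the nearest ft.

Along a meridian 0.0002° is 0.0002 × 111699 = 22.3398 m.
Converting: 22.3398 m × 3.2808 ft/m ≈ 73.293 ft.

73 ft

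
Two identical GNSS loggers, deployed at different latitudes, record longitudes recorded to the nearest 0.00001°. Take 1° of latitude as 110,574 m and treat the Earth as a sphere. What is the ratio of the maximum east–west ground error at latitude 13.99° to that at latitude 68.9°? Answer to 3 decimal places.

2.695

Rounding to 5 decimal places leaves the longitude within ±5e-06° of the true value.
Error at 13.99° = 5e-06° × 110574 × cos 13.99° ≈ 0.55287 × 0.9703 = 0.53647 m.
At 68.9°: 5e-06° × 110574 × cos 68.9° = 5e-06 × 110574 × 0.3600 ≈ 0.19903 m.
Ratio: 0.53647 / 0.19903 = cos 13.99° / cos 68.9° ≈ 2.6954.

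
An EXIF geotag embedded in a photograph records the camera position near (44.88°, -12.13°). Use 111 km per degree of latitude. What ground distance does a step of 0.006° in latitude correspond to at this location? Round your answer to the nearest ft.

Along a meridian 0.006° is 0.006 × 111000 = 666 m.
Converting: 666 m × 3.2808 ft/m ≈ 2185 ft.

2185 ft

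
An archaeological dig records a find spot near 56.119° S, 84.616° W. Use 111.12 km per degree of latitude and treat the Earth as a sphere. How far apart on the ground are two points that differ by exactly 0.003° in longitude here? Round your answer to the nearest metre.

186 metres

At 56.119° a degree of longitude is 111120 × cos 56.119° ≈ 61946 m, so 0.003° corresponds to 185.838 m.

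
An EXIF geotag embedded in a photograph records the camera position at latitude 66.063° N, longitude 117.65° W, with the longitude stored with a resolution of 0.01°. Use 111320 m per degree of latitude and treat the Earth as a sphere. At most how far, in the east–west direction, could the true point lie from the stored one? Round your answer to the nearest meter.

With a 0.01° grid the true value lies within half a step, ±0.01°/2 = ±0.005°, of the stored one.
Parallels shrink by cos φ, so at 66.063° a degree of longitude is 111320 × 0.4057 ≈ 45166.1 m.
East–west error: 0.005° × 45166.1 m/° ≈ 225.83 m.

226 meters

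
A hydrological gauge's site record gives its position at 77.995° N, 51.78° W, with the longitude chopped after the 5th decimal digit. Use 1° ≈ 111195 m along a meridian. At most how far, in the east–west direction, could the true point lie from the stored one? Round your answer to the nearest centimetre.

Truncating at 5 decimal places can drop up to a full unit in the last place, so the longitude may be off by as much as 1e-05°.
Parallels shrink by cos φ, so at 77.995° a degree of longitude is 111195 × 0.2080 ≈ 23128.2 m.
East–west error: 1e-05° × 23128.2 m/° ≈ 0.231282 m.
That is 0.231282 m = 23.128 cm.

23 centimetres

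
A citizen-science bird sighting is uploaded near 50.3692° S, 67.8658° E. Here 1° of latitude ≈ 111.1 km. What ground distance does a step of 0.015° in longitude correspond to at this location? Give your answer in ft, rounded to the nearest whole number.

0.015° of longitude at 50.3692° is 0.015 × 111100 × cos 50.3692° ≈ 0.015 × 70863.8 = 1062.96 m.
Converting: 1062.96 m × 3.2808 ft/m ≈ 3487.4 ft.

3487 ft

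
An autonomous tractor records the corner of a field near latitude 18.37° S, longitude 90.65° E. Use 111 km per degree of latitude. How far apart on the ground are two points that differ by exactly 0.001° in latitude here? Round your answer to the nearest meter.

111 meters

Along a meridian 0.001° is 0.001 × 111000 = 111 m.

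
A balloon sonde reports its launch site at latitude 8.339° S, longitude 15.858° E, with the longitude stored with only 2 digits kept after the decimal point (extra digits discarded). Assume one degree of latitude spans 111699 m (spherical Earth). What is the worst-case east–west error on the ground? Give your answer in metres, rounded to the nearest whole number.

1105 metres

Truncating at 2 decimal places can drop up to a full unit in the last place, so the longitude may be off by as much as 0.01°.
Parallels shrink by cos φ, so at 8.339° a degree of longitude is 111699 × 0.9894 ≈ 110518 m.
So at most 0.01° × 110518 ≈ 1105.18 m east–west.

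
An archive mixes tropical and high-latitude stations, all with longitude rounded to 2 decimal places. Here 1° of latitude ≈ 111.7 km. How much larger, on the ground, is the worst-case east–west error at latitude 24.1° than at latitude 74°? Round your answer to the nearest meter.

Rounding to 2 decimal places leaves the longitude within ±0.005° of the true value.
Error at 24.1° = 0.005° × 111700 × cos 24.1° ≈ 558.5 × 0.9128 = 509.82 m.
At 74°: 0.005° × 111700 × cos 74° = 0.005 × 111700 × 0.2756 ≈ 153.94 m.
So the lower-latitude error exceeds the higher by 509.82 − 153.94 = 355.87 m.

356 meters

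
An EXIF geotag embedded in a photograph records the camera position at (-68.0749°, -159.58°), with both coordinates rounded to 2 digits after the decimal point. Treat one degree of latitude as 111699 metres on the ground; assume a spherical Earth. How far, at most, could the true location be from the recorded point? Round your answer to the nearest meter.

Rounding to 2 decimal places leaves each coordinate within ±0.005° of the true value.
Latitude error → 0.005 × 111699 = 558.495 m along the meridian.
Longitude error → 0.005 × 111699 × cos 68.0749° = 0.005 × 111699 × 0.3734 ≈ 208.539 m.
Combining orthogonally: (558.495² + 208.539²)^½ ≈ 596.159 m.

596 meters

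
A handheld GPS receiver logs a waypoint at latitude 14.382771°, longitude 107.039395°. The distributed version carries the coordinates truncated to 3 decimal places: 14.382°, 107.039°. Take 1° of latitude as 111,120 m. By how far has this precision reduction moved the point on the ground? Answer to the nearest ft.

314 ft

Δlat = 14.382771 − 14.382 = +0.000771°; Δlon = 107.039395 − 107.039 = +0.000395°.
North–south shift: 0.000771 × 111120 = 85.6735 m.
E–W at 14.382°: 0.000395° × 111120 × cos 14.382° = 0.000395 × 111120 × 0.9687 ≈ 42.5169 m.
Combined displacement = (85.6735² + 42.5169²)^½ ≈ 95.6433 m.
In feet: 95.6433 m ÷ 0.3048 ≈ 313.79 ft.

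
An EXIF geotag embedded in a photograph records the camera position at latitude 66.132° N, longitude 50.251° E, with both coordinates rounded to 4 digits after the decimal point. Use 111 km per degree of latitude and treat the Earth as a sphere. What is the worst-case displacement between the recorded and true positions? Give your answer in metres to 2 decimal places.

Rounding to 4 decimal places leaves each coordinate within ±5e-05° of the true value.
Latitude error → 5e-05 × 111000 = 5.55 m along the meridian.
East–west component at 66.132°: 5e-05° × 111000 × cos 66.132° ≈ 5e-05 × 44914 ≈ 2.2457 m.
Worst case both components are at the extreme and orthogonal: √(5.55² + 2.2457²) ≈ 5.98713 m.

5.99 metres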